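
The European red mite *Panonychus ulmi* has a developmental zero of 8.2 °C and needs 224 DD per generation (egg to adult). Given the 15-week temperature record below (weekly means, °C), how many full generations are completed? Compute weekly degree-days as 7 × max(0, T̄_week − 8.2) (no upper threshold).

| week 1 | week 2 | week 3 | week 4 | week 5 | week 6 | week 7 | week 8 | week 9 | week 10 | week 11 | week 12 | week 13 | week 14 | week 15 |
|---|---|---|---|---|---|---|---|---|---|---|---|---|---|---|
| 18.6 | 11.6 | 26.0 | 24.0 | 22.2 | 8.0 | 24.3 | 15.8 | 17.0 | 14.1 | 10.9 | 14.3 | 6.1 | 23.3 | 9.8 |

Weekly DD (7 × max(0, T̄ − 8.2)): 72.8, 23.8, 124.6, 110.6, 98.0, 0.0, 112.7, 53.2, 61.6, 41.3, 18.9, 42.7, 0.0, 105.7, 11.2.
Season total = 877.1 DD.
Complete generations = ⌊877.1 / 224⌋ = 3.

3 generations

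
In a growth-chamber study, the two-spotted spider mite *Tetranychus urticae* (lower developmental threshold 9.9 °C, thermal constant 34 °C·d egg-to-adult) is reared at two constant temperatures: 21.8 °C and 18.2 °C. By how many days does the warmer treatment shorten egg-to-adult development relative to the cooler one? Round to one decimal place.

At 21.8 °C: 34 / (21.8 − 9.9) = 34 / 11.9 = 2.857 d.
At 18.2 °C: 34 / (18.2 − 9.9) = 34 / 8.3 = 4.096 d.
Difference = |2.857 − 4.096| = 1.239 ≈ 1.2 days.

1.2 days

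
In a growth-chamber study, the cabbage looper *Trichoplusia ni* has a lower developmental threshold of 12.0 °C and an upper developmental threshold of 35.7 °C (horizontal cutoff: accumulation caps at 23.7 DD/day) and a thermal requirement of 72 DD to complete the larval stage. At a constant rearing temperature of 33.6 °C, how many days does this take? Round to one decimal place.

Daily accumulation = 33.6 − 12.0 = 21.6 DD/day.
Duration = 72 / 21.6 = 3.333 ≈ 3.3 days.

3.3 days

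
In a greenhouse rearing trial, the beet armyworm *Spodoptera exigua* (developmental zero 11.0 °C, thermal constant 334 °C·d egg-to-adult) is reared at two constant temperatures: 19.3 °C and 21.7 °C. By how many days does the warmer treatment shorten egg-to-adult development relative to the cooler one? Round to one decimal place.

At 19.3 °C: 334 / (19.3 − 11.0) = 334 / 8.3 = 40.241 d.
At 21.7 °C: 334 / (21.7 − 11.0) = 334 / 10.7 = 31.215 d.
Difference = |40.241 − 31.215| = 9.026 ≈ 9.0 days.

9.0 days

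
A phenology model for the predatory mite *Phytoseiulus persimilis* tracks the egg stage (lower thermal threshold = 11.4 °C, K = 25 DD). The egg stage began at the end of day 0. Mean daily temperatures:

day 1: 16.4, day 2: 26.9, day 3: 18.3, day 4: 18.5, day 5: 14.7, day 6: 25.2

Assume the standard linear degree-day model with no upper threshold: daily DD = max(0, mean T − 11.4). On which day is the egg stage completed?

day 3

Daily DD above 11.4 °C: 5.0, 15.5, 6.9, 7.1, 3.3, 13.8.
Cumulative: 5.0, 20.5, 27.4, 34.5, 37.8, 51.6.
The total first reaches 25 DD on day 3.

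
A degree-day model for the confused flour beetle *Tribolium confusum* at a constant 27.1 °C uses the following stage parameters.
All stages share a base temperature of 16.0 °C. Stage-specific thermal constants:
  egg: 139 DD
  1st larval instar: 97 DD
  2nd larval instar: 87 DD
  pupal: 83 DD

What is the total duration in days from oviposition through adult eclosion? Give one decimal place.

36.6 days

Daily accumulation at 27.1 °C = 27.1 − 16.0 = 11.1 DD/day.
Total K = 139 + 97 + 87 + 83 = 406 DD.
Total duration = 406 / 11.1 = 36.577 ≈ 36.6 days.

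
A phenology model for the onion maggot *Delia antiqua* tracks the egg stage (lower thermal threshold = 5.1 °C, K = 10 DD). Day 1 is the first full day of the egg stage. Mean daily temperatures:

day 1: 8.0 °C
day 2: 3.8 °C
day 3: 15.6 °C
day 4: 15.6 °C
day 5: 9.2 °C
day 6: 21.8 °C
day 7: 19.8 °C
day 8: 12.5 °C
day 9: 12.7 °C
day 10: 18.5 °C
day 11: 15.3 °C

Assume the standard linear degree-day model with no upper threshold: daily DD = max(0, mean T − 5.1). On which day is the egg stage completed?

day 3

Daily DD above 5.1 °C: 2.9, 0.0, 10.5, 10.5, 4.1, 16.7, 14.7, 7.4, 7.6, 13.4, 10.2.
Cumulative: 2.9, 2.9, 13.4, 23.9, 28.0, 44.7, 59.4, 66.8, 74.4, 87.8, 98.0.
The total first reaches 10 DD on day 3.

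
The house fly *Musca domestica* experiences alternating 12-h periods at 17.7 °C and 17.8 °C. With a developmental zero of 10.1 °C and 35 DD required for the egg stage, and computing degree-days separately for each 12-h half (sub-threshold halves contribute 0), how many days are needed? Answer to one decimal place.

Day half: max(0, 17.7 − 10.1) × 0.5 = 7.6 × 0.5 = 3.80 DD.
Night half: max(0, 17.8 − 10.1) × 0.5 = 7.7 × 0.5 = 3.85 DD.
Per 24 h: 7.65 DD/day.
Duration = 35 / 7.65 = 4.575 ≈ 4.6 days.

4.6 days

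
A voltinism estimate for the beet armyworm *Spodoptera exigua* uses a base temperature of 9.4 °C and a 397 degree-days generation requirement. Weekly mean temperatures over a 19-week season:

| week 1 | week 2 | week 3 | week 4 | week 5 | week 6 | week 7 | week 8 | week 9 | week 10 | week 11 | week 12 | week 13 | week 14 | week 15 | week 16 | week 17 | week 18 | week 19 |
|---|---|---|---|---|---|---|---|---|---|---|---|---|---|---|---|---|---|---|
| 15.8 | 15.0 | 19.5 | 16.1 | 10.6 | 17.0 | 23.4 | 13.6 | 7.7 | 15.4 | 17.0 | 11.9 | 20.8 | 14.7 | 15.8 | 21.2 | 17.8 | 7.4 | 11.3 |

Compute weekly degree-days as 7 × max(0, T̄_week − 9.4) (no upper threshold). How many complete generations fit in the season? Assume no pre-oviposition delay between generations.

2 generations

Weekly DD (7 × max(0, T̄ − 9.4)): 44.8, 39.2, 70.7, 46.9, 8.4, 53.2, 98.0, 29.4, 0.0, 42.0, 53.2, 17.5, 79.8, 37.1, 44.8, 82.6, 58.8, 0.0, 13.3.
Season total = 819.7 DD.
Complete generations = ⌊819.7 / 397⌋ = 2.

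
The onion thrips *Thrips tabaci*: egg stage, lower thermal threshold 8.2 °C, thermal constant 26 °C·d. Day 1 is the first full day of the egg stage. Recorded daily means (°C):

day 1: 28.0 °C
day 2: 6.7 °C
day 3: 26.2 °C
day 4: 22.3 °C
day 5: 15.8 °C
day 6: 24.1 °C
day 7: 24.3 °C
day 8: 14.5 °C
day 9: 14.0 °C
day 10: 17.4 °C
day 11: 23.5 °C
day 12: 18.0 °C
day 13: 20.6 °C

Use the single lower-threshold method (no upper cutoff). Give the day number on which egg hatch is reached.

day 3

Daily DD above 8.2 °C: 19.8, 0.0, 18.0, 14.1, 7.6, 15.9, 16.1, 6.3, 5.8, 9.2, 15.3, 9.8, 12.4.
Cumulative: 19.8, 19.8, 37.8, 51.9, 59.5, 75.4, 91.5, 97.8, 103.6, 112.8, 128.1, 137.9, 150.3.
The total first reaches 26 DD on day 3.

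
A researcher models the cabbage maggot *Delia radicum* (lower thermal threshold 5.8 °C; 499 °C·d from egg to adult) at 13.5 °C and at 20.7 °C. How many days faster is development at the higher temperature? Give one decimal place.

31.3 days

At 13.5 °C: 499 / (13.5 − 5.8) = 499 / 7.7 = 64.805 d.
At 20.7 °C: 499 / (20.7 − 5.8) = 499 / 14.9 = 33.490 d.
Difference = |64.805 − 33.490| = 31.315 ≈ 31.3 days.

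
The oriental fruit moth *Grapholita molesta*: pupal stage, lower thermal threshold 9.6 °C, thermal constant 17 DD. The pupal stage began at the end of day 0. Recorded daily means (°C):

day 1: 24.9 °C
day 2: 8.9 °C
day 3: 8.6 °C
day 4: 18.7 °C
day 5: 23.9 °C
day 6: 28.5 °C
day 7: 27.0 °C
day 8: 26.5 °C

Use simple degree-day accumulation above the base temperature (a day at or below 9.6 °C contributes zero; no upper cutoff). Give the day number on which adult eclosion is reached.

day 4

Daily DD above 9.6 °C: 15.3, 0.0, 0.0, 9.1, 14.3, 18.9, 17.4, 16.9.
Cumulative: 15.3, 15.3, 15.3, 24.4, 38.7, 57.6, 75.0, 91.9.
The total first reaches 17 DD on day 4.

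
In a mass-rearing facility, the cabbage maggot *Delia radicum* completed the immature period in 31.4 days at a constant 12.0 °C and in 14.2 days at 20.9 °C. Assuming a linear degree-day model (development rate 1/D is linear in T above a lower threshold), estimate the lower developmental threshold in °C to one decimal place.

Equal thermal constants: D₁(T₁ − T_b) = D₂(T₂ − T_b).
31.4·(12.0 − T_b) = 14.2·(20.9 − T_b)
T_b = (31.4·12.0 − 14.2·20.9) / (31.4 − 14.2) = 80.02 / 17.2 = 4.652 °C ≈ 4.7 °C.

4.7 °C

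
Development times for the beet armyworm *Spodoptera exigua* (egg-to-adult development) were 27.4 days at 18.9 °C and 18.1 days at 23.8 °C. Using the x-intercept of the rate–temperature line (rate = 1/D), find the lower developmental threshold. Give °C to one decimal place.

Linear rate model ⇒ the product D·(T − T_b) is constant across temperatures.
27.4·(18.9 − T_b) = 18.1·(23.8 − T_b)
T_b = (27.4·18.9 − 18.1·23.8) / (27.4 − 18.1) = 87.08 / 9.3 = 9.363 °C ≈ 9.4 °C.

9.4 °C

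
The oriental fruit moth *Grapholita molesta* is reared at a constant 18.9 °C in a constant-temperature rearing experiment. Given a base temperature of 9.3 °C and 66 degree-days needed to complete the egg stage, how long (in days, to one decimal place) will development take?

6.9 days

Daily accumulation = 18.9 − 9.3 = 9.6 DD/day.
Duration = 66 / 9.6 = 6.875 ≈ 6.9 days.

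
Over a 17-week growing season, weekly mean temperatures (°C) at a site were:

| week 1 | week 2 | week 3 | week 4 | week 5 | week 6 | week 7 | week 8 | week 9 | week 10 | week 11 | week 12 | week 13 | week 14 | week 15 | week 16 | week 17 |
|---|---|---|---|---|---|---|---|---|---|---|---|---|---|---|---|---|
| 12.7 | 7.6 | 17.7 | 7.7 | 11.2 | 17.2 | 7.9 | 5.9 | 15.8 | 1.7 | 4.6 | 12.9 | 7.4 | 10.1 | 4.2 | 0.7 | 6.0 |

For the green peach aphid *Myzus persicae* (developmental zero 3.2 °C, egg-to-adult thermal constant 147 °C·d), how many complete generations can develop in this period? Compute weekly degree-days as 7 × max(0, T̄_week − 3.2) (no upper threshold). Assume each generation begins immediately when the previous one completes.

4 generations

Weekly DD (7 × max(0, T̄ − 3.2)): 66.5, 30.8, 101.5, 31.5, 56.0, 98.0, 32.9, 18.9, 88.2, 0.0, 9.8, 67.9, 29.4, 48.3, 7.0, 0.0, 19.6.
Season total = 706.3 DD.
Complete generations = ⌊706.3 / 147⌋ = 4.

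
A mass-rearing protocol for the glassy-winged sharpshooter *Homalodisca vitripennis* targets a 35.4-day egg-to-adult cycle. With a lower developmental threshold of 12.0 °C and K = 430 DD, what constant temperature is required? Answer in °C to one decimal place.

Required daily accumulation = 430 / 35.4 = 12.147 DD/day.
T = T_base + 12.147 = 12.0 + 12.147 = 24.147 ≈ 24.1 °C.

24.1 °C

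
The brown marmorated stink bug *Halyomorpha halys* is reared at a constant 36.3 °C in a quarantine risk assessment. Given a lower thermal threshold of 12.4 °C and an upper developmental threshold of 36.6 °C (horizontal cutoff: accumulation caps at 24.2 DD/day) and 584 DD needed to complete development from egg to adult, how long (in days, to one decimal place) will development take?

Daily accumulation = 36.3 − 12.4 = 23.9 DD/day.
Duration = 584 / 23.9 = 24.435 ≈ 24.4 days.

24.4 days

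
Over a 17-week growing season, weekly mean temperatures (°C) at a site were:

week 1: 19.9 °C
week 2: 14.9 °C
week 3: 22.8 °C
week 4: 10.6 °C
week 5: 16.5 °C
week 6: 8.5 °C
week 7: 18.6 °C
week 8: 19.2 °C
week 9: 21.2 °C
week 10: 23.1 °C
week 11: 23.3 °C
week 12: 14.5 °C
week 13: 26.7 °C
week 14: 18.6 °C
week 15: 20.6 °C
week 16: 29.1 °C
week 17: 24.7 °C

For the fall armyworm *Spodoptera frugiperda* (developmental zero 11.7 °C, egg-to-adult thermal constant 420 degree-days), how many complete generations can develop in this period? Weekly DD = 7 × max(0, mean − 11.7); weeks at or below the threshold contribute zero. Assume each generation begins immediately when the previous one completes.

2 generations

Weekly DD (7 × max(0, T̄ − 11.7)): 57.4, 22.4, 77.7, 0.0, 33.6, 0.0, 48.3, 52.5, 66.5, 79.8, 81.2, 19.6, 105.0, 48.3, 62.3, 121.8, 91.0.
Season total = 967.4 DD.
Complete generations = ⌊967.4 / 420⌋ = 2.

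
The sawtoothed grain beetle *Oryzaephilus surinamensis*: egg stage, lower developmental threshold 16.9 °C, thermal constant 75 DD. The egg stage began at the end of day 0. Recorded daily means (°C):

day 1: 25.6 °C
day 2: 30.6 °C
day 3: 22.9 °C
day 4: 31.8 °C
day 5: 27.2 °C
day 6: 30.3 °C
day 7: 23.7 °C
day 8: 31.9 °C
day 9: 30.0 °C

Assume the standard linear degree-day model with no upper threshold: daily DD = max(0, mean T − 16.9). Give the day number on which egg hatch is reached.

day 8

Daily DD above 16.9 °C: 8.7, 13.7, 6.0, 14.9, 10.3, 13.4, 6.8, 15.0, 13.1.
Cumulative: 8.7, 22.4, 28.4, 43.3, 53.6, 67.0, 73.8, 88.8, 101.9.
The total first reaches 75 DD on day 8.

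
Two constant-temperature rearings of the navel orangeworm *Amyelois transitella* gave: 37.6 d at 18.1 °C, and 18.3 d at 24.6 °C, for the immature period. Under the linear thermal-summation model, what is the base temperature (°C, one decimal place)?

Equal thermal constants: D₁(T₁ − T_b) = D₂(T₂ − T_b).
37.6·(18.1 − T_b) = 18.3·(24.6 − T_b)
T_b = (37.6·18.1 − 18.3·24.6) / (37.6 − 18.3) = 230.38 / 19.3 = 11.937 °C ≈ 11.9 °C.

11.9 °C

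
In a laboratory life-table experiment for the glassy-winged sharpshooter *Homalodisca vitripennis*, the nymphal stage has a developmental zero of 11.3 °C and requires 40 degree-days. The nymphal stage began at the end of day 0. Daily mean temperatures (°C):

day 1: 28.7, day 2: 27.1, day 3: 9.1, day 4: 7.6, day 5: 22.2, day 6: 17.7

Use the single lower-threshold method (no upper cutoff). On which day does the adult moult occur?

Daily DD above 11.3 °C: 17.4, 15.8, 0.0, 0.0, 10.9, 6.4.
Cumulative: 17.4, 33.2, 33.2, 33.2, 44.1, 50.5.
The total first reaches 40 DD on day 5.

day 5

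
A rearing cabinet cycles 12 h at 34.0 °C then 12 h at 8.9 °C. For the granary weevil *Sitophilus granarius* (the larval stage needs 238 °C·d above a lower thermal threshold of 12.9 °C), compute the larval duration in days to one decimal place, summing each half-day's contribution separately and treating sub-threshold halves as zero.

Day half: max(0, 34.0 − 12.9) × 0.5 = 21.1 × 0.5 = 10.55 DD.
Night half: max(0, 8.9 − 12.9) × 0.5 = 0.0 × 0.5 = 0.00 DD.
Per 24 h: 10.55 DD/day.
Duration = 238 / 10.55 = 22.559 ≈ 22.6 days.

22.6 days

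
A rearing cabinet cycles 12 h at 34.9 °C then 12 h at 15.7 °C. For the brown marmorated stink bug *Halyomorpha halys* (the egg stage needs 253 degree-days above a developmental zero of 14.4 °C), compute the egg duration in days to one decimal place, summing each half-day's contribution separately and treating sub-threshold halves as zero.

23.2 days

Day half: max(0, 34.9 − 14.4) × 0.5 = 20.5 × 0.5 = 10.25 DD.
Night half: max(0, 15.7 − 14.4) × 0.5 = 1.3 × 0.5 = 0.65 DD.
Per 24 h: 10.90 DD/day.
Duration = 253 / 10.90 = 23.211 ≈ 23.2 days.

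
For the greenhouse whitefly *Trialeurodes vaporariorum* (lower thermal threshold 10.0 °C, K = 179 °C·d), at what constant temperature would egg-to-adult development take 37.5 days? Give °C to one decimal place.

14.8 °C

Required daily accumulation = 179 / 37.5 = 4.773 DD/day.
T = T_base + 4.773 = 10.0 + 4.773 = 14.773 ≈ 14.8 °C.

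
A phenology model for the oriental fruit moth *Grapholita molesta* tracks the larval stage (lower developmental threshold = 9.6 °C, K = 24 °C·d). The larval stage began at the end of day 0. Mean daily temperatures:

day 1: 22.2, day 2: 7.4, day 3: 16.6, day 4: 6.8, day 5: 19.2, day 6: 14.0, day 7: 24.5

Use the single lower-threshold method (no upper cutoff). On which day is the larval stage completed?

Daily DD above 9.6 °C: 12.6, 0.0, 7.0, 0.0, 9.6, 4.4, 14.9.
Cumulative: 12.6, 12.6, 19.6, 19.6, 29.2, 33.6, 48.5.
The total first reaches 24 DD on day 5.

day 5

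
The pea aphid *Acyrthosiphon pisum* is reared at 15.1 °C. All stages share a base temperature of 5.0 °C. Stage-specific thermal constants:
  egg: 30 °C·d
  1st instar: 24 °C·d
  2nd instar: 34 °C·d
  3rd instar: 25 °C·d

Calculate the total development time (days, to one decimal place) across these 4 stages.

Daily accumulation at 15.1 °C = 15.1 − 5.0 = 10.1 DD/day.
Total K = 30 + 24 + 34 + 25 = 113 DD.
Total duration = 113 / 10.1 = 11.188 ≈ 11.2 days.

11.2 days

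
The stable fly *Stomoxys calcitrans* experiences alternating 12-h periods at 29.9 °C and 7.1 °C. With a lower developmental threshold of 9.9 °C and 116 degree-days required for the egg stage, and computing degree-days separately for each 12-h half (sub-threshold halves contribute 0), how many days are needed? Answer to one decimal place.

Day half: max(0, 29.9 − 9.9) × 0.5 = 20.0 × 0.5 = 10.00 DD.
Night half: max(0, 7.1 − 9.9) × 0.5 = 0.0 × 0.5 = 0.00 DD.
Per 24 h: 10.00 DD/day.
Duration = 116 / 10.00 = 11.600 ≈ 11.6 days.

11.6 days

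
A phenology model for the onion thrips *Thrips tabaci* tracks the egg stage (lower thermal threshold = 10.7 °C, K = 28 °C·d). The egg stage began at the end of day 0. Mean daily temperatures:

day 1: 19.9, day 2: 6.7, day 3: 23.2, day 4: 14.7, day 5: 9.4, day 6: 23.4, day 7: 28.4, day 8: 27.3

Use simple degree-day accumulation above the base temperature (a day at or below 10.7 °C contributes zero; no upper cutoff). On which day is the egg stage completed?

day 6

Daily DD above 10.7 °C: 9.2, 0.0, 12.5, 4.0, 0.0, 12.7, 17.7, 16.6.
Cumulative: 9.2, 9.2, 21.7, 25.7, 25.7, 38.4, 56.1, 72.7.
The total first reaches 28 DD on day 6.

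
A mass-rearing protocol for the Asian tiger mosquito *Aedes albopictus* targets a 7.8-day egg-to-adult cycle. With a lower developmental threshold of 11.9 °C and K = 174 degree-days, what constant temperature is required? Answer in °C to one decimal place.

Required daily accumulation = 174 / 7.8 = 22.308 DD/day.
T = T_base + 22.308 = 11.9 + 22.308 = 34.208 ≈ 34.2 °C.

34.2 °C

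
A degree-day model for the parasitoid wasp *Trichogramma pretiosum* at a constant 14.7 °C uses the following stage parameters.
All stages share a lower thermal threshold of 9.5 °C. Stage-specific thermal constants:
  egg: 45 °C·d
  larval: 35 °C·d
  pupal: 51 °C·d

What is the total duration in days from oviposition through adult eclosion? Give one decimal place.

25.2 days

Daily accumulation at 14.7 °C = 14.7 − 9.5 = 5.2 DD/day.
Total K = 45 + 35 + 51 = 131 DD.
Total duration = 131 / 5.2 = 25.192 ≈ 25.2 days.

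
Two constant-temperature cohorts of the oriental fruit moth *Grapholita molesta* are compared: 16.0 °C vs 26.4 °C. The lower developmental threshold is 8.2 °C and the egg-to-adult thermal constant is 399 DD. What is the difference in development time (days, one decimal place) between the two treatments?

29.2 days

At 16.0 °C: 399 / (16.0 − 8.2) = 399 / 7.8 = 51.154 d.
At 26.4 °C: 399 / (26.4 − 8.2) = 399 / 18.2 = 21.923 d.
Difference = |51.154 − 21.923| = 29.231 ≈ 29.2 days.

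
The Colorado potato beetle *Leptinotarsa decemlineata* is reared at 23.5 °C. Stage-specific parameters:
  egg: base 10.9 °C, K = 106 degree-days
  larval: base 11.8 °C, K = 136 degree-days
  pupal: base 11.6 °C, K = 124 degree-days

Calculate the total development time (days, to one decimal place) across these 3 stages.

30.5 days

egg: 106 / (23.5 − 10.9) = 106 / 12.6 = 8.413 d.
larval: 136 / (23.5 − 11.8) = 136 / 11.7 = 11.624 d.
pupal: 124 / (23.5 − 11.6) = 124 / 11.9 = 10.420 d.
Sum = 30.457 ≈ 30.5 days.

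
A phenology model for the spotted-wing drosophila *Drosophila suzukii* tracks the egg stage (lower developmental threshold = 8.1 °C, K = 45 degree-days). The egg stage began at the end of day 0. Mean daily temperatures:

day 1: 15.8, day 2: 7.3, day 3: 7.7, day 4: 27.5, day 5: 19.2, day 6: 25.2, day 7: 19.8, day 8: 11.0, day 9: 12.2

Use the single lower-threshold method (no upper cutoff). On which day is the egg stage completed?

Daily DD above 8.1 °C: 7.7, 0.0, 0.0, 19.4, 11.1, 17.1, 11.7, 2.9, 4.1.
Cumulative: 7.7, 7.7, 7.7, 27.1, 38.2, 55.3, 67.0, 69.9, 74.0.
The total first reaches 45 DD on day 6.

day 6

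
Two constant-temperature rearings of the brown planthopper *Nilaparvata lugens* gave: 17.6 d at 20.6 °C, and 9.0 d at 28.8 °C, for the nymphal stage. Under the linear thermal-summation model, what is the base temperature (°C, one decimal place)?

12.0 °C

Linear rate model ⇒ the product D·(T − T_b) is constant across temperatures.
17.6·(20.6 − T_b) = 9.0·(28.8 − T_b)
T_b = (17.6·20.6 − 9.0·28.8) / (17.6 − 9.0) = 103.36 / 8.6 = 12.019 °C ≈ 12.0 °C.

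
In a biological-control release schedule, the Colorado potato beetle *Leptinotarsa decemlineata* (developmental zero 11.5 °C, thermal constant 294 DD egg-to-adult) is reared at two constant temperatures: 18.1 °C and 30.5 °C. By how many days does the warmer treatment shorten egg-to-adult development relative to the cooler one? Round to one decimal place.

At 18.1 °C: 294 / (18.1 − 11.5) = 294 / 6.6 = 44.545 d.
At 30.5 °C: 294 / (30.5 − 11.5) = 294 / 19.0 = 15.474 d.
Difference = |44.545 − 15.474| = 29.072 ≈ 29.1 days.

29.1 days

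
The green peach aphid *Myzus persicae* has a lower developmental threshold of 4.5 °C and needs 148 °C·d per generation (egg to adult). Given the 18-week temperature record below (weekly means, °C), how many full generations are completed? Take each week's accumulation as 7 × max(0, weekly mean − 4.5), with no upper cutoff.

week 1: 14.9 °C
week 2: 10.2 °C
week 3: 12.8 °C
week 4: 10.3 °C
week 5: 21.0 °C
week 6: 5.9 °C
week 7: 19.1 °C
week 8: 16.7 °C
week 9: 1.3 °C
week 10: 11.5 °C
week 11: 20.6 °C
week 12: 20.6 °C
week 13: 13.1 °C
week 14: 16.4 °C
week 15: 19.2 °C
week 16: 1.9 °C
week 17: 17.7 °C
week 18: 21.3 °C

Weekly DD (7 × max(0, T̄ − 4.5)): 72.8, 39.9, 58.1, 40.6, 115.5, 9.8, 102.2, 85.4, 0.0, 49.0, 112.7, 112.7, 60.2, 83.3, 102.9, 0.0, 92.4, 117.6.
Season total = 1255.1 DD.
Complete generations = ⌊1255.1 / 148⌋ = 8.

8 generations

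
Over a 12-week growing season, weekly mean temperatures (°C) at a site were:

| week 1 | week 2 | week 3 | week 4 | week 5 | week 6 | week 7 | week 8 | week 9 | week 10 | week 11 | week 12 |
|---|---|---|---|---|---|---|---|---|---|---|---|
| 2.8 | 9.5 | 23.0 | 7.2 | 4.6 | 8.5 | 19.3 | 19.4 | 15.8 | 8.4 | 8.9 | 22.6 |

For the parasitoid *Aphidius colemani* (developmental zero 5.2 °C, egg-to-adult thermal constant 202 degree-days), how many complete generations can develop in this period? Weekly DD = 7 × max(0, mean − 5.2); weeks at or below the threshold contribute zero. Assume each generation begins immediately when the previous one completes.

3 generations

Weekly DD (7 × max(0, T̄ − 5.2)): 0.0, 30.1, 124.6, 14.0, 0.0, 23.1, 98.7, 99.4, 74.2, 22.4, 25.9, 121.8.
Season total = 634.2 DD.
Complete generations = ⌊634.2 / 202⌋ = 3.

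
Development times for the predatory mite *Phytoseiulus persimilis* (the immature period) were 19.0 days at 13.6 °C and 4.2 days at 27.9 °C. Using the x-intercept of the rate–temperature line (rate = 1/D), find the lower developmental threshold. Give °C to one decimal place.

Equal thermal constants: D₁(T₁ − T_b) = D₂(T₂ − T_b).
19.0·(13.6 − T_b) = 4.2·(27.9 − T_b)
T_b = (19.0·13.6 − 4.2·27.9) / (19.0 − 4.2) = 141.22 / 14.8 = 9.542 °C ≈ 9.5 °C.

9.5 °C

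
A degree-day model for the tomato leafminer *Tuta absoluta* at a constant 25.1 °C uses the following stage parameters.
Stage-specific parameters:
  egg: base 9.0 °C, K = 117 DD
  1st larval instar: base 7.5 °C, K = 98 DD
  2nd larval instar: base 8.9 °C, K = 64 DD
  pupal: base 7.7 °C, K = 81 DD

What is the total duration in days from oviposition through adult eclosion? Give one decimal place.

egg: 117 / (25.1 − 9.0) = 117 / 16.1 = 7.267 d.
1st larval instar: 98 / (25.1 − 7.5) = 98 / 17.6 = 5.568 d.
2nd larval instar: 64 / (25.1 − 8.9) = 64 / 16.2 = 3.951 d.
pupal: 81 / (25.1 − 7.7) = 81 / 17.4 = 4.655 d.
Sum = 21.441 ≈ 21.4 days.

21.4 days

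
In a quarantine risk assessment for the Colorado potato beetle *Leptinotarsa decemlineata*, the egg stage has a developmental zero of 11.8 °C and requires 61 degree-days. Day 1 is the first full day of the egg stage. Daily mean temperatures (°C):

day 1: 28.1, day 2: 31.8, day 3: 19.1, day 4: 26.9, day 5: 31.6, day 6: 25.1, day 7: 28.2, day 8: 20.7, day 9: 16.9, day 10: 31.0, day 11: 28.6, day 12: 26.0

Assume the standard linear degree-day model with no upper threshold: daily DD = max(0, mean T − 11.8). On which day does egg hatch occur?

Daily DD above 11.8 °C: 16.3, 20.0, 7.3, 15.1, 19.8, 13.3, 16.4, 8.9, 5.1, 19.2, 16.8, 14.2.
Cumulative: 16.3, 36.3, 43.6, 58.7, 78.5, 91.8, 108.2, 117.1, 122.2, 141.4, 158.2, 172.4.
The total first reaches 61 DD on day 5.

day 5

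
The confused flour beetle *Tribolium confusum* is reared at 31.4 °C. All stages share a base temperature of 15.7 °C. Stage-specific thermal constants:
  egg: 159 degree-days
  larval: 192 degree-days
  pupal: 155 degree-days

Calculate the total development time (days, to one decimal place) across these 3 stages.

32.2 days

Daily accumulation at 31.4 °C = 31.4 − 15.7 = 15.7 DD/day.
Total K = 159 + 192 + 155 = 506 DD.
Total duration = 506 / 15.7 = 32.229 ≈ 32.2 days.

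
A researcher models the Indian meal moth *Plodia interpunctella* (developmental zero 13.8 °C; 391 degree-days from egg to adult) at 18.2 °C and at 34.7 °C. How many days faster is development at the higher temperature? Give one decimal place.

70.2 days

At 18.2 °C: 391 / (18.2 − 13.8) = 391 / 4.4 = 88.864 d.
At 34.7 °C: 391 / (34.7 − 13.8) = 391 / 20.9 = 18.708 d.
Difference = |88.864 − 18.708| = 70.156 ≈ 70.2 days.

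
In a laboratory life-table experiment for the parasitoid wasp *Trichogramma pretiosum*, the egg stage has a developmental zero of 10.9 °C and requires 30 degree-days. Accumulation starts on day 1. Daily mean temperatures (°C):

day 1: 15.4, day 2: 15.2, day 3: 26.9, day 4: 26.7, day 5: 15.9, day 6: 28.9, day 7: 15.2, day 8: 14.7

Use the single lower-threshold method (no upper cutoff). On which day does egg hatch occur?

day 4

Daily DD above 10.9 °C: 4.5, 4.3, 16.0, 15.8, 5.0, 18.0, 4.3, 3.8.
Cumulative: 4.5, 8.8, 24.8, 40.6, 45.6, 63.6, 67.9, 71.7.
The total first reaches 30 DD on day 4.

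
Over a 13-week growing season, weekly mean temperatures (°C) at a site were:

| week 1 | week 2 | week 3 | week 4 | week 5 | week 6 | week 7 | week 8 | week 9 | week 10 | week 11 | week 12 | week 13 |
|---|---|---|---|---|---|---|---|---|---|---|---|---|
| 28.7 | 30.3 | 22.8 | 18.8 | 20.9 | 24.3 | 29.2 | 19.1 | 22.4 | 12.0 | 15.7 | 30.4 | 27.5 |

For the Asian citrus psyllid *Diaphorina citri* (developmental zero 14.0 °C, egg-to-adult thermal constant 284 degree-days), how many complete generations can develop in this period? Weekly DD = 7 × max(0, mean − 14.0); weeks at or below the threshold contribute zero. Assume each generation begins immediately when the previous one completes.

Weekly DD (7 × max(0, T̄ − 14.0)): 102.9, 114.1, 61.6, 33.6, 48.3, 72.1, 106.4, 35.7, 58.8, 0.0, 11.9, 114.8, 94.5.
Season total = 854.7 DD.
Complete generations = ⌊854.7 / 284⌋ = 3.

3 generations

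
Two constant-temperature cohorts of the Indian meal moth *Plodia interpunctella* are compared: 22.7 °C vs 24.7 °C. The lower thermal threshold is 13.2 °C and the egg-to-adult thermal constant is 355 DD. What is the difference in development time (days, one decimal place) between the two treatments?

6.5 days

At 22.7 °C: 355 / (22.7 − 13.2) = 355 / 9.5 = 37.368 d.
At 24.7 °C: 355 / (24.7 − 13.2) = 355 / 11.5 = 30.870 d.
Difference = |37.368 − 30.870| = 6.499 ≈ 6.5 days.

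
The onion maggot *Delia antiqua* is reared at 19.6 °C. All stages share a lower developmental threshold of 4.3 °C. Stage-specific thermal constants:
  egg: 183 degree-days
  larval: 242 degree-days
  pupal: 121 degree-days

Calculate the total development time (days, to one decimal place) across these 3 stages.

35.7 days

Daily accumulation at 19.6 °C = 19.6 − 4.3 = 15.3 DD/day.
Total K = 183 + 242 + 121 = 546 DD.
Total duration = 546 / 15.3 = 35.686 ≈ 35.7 days.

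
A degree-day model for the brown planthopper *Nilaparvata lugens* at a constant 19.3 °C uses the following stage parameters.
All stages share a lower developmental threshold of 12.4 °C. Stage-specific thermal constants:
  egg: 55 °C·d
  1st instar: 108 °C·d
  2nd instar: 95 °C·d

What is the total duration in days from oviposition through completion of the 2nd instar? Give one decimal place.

37.4 days

Daily accumulation at 19.3 °C = 19.3 − 12.4 = 6.9 DD/day.
Total K = 55 + 108 + 95 = 258 DD.
Total duration = 258 / 6.9 = 37.391 ≈ 37.4 days.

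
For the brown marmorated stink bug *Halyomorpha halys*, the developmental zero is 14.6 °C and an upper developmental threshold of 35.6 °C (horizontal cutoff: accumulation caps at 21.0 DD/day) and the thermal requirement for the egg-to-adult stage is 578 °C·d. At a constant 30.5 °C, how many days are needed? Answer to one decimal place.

36.4 days

Daily accumulation = 30.5 − 14.6 = 15.9 DD/day.
Duration = 578 / 15.9 = 36.352 ≈ 36.4 days.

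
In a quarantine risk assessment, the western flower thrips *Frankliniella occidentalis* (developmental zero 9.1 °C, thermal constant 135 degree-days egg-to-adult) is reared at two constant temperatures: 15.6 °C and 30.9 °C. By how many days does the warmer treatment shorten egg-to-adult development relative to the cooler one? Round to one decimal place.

14.6 days

At 15.6 °C: 135 / (15.6 − 9.1) = 135 / 6.5 = 20.769 d.
At 30.9 °C: 135 / (30.9 − 9.1) = 135 / 21.8 = 6.193 d.
Difference = |20.769 − 6.193| = 14.577 ≈ 14.6 days.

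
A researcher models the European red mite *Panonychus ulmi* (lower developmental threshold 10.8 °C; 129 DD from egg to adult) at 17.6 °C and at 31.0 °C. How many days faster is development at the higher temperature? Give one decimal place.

12.6 days

At 17.6 °C: 129 / (17.6 − 10.8) = 129 / 6.8 = 18.971 d.
At 31.0 °C: 129 / (31.0 − 10.8) = 129 / 20.2 = 6.386 d.
Difference = |18.971 − 6.386| = 12.584 ≈ 12.6 days.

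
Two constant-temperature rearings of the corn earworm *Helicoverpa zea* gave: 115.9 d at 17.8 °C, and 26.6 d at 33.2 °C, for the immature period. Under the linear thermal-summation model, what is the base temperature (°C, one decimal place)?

Linear rate model ⇒ the product D·(T − T_b) is constant across temperatures.
115.9·(17.8 − T_b) = 26.6·(33.2 − T_b)
T_b = (115.9·17.8 − 26.6·33.2) / (115.9 − 26.6) = 1179.90 / 89.3 = 13.213 °C ≈ 13.2 °C.

13.2 °C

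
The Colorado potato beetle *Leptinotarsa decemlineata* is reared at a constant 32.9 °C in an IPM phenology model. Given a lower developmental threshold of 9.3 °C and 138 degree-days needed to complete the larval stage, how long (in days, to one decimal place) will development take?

5.8 days

Daily accumulation = 32.9 − 9.3 = 23.6 DD/day.
Duration = 138 / 23.6 = 5.847 ≈ 5.8 days.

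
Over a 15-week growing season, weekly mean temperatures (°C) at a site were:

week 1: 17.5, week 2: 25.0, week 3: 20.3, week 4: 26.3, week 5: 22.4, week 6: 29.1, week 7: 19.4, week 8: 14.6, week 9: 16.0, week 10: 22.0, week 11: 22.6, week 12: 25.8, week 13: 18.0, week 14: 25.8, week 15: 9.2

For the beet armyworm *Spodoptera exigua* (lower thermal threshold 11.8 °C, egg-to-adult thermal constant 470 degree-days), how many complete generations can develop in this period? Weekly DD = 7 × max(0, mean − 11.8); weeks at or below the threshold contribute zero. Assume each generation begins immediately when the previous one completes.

Weekly DD (7 × max(0, T̄ − 11.8)): 39.9, 92.4, 59.5, 101.5, 74.2, 121.1, 53.2, 19.6, 29.4, 71.4, 75.6, 98.0, 43.4, 98.0, 0.0.
Season total = 977.2 DD.
Complete generations = ⌊977.2 / 470⌋ = 2.

2 generations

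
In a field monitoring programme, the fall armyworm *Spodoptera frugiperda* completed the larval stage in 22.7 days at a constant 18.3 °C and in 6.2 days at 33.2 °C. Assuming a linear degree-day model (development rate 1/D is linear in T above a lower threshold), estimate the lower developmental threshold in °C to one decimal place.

Linear rate model ⇒ the product D·(T − T_b) is constant across temperatures.
22.7·(18.3 − T_b) = 6.2·(33.2 − T_b)
T_b = (22.7·18.3 − 6.2·33.2) / (22.7 − 6.2) = 209.57 / 16.5 = 12.701 °C ≈ 12.7 °C.

12.7 °C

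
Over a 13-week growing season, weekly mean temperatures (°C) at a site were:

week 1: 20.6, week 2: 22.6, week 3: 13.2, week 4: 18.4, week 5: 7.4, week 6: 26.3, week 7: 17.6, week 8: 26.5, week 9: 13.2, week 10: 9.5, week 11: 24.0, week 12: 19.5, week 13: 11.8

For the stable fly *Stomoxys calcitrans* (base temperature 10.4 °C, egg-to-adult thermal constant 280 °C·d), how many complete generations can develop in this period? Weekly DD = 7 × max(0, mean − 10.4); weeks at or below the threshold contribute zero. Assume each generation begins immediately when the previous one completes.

Weekly DD (7 × max(0, T̄ − 10.4)): 71.4, 85.4, 19.6, 56.0, 0.0, 111.3, 50.4, 112.7, 19.6, 0.0, 95.2, 63.7, 9.8.
Season total = 695.1 DD.
Complete generations = ⌊695.1 / 280⌋ = 2.

2 generations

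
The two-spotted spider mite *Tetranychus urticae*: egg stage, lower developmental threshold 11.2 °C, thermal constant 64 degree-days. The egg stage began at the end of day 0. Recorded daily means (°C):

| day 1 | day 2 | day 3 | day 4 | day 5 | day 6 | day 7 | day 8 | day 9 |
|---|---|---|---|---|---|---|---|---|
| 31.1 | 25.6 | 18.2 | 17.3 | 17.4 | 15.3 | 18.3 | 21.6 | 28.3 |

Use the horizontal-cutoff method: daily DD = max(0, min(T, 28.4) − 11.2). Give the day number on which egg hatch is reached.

day 8

Daily DD above 11.2 °C (capped at 17.2): 17.2, 14.4, 7.0, 6.1, 6.2, 4.1, 7.1, 10.4, 17.1.
Cumulative: 17.2, 31.6, 38.6, 44.7, 50.9, 55.0, 62.1, 72.5, 89.6.
The total first reaches 64 DD on day 8.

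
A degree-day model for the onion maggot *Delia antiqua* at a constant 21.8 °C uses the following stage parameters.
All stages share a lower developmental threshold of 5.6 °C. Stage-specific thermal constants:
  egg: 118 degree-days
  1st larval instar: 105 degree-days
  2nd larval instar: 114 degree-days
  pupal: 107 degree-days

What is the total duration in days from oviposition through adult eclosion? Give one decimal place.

27.4 days

Daily accumulation at 21.8 °C = 21.8 − 5.6 = 16.2 DD/day.
Total K = 118 + 105 + 114 + 107 = 444 DD.
Total duration = 444 / 16.2 = 27.407 ≈ 27.4 days.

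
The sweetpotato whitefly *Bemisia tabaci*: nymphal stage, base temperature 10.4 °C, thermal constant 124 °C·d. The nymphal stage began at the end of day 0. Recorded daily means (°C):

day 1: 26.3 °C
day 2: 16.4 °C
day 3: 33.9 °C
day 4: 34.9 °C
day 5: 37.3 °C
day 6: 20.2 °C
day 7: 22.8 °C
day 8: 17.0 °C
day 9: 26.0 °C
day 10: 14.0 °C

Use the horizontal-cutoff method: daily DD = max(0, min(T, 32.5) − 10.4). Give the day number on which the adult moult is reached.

Daily DD above 10.4 °C (capped at 22.1): 15.9, 6.0, 22.1, 22.1, 22.1, 9.8, 12.4, 6.6, 15.6, 3.6.
Cumulative: 15.9, 21.9, 44.0, 66.1, 88.2, 98.0, 110.4, 117.0, 132.6, 136.2.
The total first reaches 124 DD on day 9.

day 9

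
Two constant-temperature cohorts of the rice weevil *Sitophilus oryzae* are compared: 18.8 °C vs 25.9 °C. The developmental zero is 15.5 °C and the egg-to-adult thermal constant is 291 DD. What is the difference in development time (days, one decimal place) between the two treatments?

60.2 days

At 18.8 °C: 291 / (18.8 − 15.5) = 291 / 3.3 = 88.182 d.
At 25.9 °C: 291 / (25.9 − 15.5) = 291 / 10.4 = 27.981 d.
Difference = |88.182 − 27.981| = 60.201 ≈ 60.2 days.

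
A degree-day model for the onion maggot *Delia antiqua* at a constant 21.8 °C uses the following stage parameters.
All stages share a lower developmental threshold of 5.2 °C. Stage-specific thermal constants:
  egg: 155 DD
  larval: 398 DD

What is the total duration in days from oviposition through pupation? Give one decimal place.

33.3 days

Daily accumulation at 21.8 °C = 21.8 − 5.2 = 16.6 DD/day.
Total K = 155 + 398 = 553 DD.
Total duration = 553 / 16.6 = 33.313 ≈ 33.3 days.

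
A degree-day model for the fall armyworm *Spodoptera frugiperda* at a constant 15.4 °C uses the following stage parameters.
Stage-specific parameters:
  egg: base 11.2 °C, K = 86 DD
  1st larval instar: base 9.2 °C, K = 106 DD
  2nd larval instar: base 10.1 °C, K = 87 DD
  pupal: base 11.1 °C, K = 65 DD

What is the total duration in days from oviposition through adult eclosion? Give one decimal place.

egg: 86 / (15.4 − 11.2) = 86 / 4.2 = 20.476 d.
1st larval instar: 106 / (15.4 − 9.2) = 106 / 6.2 = 17.097 d.
2nd larval instar: 87 / (15.4 − 10.1) = 87 / 5.3 = 16.415 d.
pupal: 65 / (15.4 − 11.1) = 65 / 4.3 = 15.116 d.
Sum = 69.104 ≈ 69.1 days.

69.1 days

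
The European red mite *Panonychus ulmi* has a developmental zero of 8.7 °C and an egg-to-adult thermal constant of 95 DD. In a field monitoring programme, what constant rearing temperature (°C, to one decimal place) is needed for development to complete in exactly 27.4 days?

12.2 °C

Required daily accumulation = 95 / 27.4 = 3.467 DD/day.
T = T_base + 3.467 = 8.7 + 3.467 = 12.167 ≈ 12.2 °C.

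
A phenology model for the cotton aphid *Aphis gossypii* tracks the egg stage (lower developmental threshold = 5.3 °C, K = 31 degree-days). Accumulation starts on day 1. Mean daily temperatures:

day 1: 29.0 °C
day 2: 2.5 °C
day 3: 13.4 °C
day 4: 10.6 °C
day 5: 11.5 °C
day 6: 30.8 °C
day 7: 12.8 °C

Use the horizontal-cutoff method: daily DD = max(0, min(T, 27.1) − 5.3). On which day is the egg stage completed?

Daily DD above 5.3 °C (capped at 21.8): 21.8, 0.0, 8.1, 5.3, 6.2, 21.8, 7.5.
Cumulative: 21.8, 21.8, 29.9, 35.2, 41.4, 63.2, 70.7.
The total first reaches 31 DD on day 4.

day 4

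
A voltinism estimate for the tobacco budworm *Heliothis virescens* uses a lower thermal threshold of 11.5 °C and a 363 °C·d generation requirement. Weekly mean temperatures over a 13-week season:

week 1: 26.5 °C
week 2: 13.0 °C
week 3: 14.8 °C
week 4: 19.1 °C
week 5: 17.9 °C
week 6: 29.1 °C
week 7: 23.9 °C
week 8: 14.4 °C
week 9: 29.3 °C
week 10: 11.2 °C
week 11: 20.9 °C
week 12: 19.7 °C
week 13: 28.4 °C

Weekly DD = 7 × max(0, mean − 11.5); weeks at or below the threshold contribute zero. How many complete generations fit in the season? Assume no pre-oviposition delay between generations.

Weekly DD (7 × max(0, T̄ − 11.5)): 105.0, 10.5, 23.1, 53.2, 44.8, 123.2, 86.8, 20.3, 124.6, 0.0, 65.8, 57.4, 118.3.
Season total = 833.0 DD.
Complete generations = ⌊833.0 / 363⌋ = 2.

2 generations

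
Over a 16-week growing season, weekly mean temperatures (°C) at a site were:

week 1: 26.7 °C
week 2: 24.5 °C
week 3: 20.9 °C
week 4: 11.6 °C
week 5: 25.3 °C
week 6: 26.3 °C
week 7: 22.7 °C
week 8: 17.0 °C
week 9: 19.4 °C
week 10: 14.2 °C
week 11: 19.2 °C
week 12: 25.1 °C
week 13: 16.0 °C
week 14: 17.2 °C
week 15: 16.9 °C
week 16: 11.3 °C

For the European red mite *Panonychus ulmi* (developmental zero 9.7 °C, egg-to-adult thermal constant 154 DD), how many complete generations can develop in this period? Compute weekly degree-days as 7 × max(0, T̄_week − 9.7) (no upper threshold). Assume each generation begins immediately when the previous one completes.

Weekly DD (7 × max(0, T̄ − 9.7)): 119.0, 103.6, 78.4, 13.3, 109.2, 116.2, 91.0, 51.1, 67.9, 31.5, 66.5, 107.8, 44.1, 52.5, 50.4, 11.2.
Season total = 1113.7 DD.
Complete generations = ⌊1113.7 / 154⌋ = 7.

7 generations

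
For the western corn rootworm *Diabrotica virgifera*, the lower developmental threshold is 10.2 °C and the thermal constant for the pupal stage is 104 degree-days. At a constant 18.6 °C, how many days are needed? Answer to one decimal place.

Daily accumulation = 18.6 − 10.2 = 8.4 DD/day.
Duration = 104 / 8.4 = 12.381 ≈ 12.4 days.

12.4 days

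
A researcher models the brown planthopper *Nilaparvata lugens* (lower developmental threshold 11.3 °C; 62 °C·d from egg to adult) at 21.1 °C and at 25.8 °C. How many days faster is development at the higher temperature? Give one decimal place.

2.1 days

At 21.1 °C: 62 / (21.1 − 11.3) = 62 / 9.8 = 6.327 d.
At 25.8 °C: 62 / (25.8 − 11.3) = 62 / 14.5 = 4.276 d.
Difference = |6.327 − 4.276| = 2.051 ≈ 2.1 days.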